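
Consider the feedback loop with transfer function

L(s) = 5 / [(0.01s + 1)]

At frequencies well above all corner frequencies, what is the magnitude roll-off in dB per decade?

-20 dB/decade

Each pole contributes −20 dB/decade at high frequency; each zero contributes +20 dB/decade.
Net: 0 zero(s) − 1 pole(s) → -20 dB/decade.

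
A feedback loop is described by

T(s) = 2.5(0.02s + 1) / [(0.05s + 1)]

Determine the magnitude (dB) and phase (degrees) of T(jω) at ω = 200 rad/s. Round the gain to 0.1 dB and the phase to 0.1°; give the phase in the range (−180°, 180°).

At ω = 200 rad/s:
zero (1 + j200·0.02) = 1 + j4 → |·| ≈ 4.1231, ∠ ≈ 75.96°
pole (1 + j200·0.05) = 1 + j10 → |·| ≈ 10.05, ∠ ≈ 84.29°
|T| = 2.5 · 4.1231 / (10.05) ≈ 1.0256
Gain = 20 log₁₀(1.0256) ≈ 0.22 dB
∠T = (75.96°) − (84.29°) = -8.33°

0.2 dB, -8.3°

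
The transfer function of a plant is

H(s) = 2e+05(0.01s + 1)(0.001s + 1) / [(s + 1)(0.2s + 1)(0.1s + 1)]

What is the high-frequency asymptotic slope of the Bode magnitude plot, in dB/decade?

-20 dB/decade

Each pole contributes −20 dB/decade at high frequency; each zero contributes +20 dB/decade.
Net: 2 zero(s) − 3 pole(s) → -20 dB/decade.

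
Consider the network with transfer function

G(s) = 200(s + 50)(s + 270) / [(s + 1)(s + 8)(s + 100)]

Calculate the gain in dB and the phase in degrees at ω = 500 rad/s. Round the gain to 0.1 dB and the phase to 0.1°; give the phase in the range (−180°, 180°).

-7.0 dB, -111.7°

At s = jω = j500:
zero (s+50): 50 + j500 → |·| = √(50²+500²) = √252500 ≈ 502.49, ∠ = arctan(500/50) ≈ 84.29°
zero (s+270): 270 + j500 → |·| = √(270²+500²) = √322900 ≈ 568.24, ∠ = arctan(500/270) ≈ 61.63°
pole (s+1): 1 + j500 → |·| = √(1²+500²) = √250001 ≈ 500, ∠ = arctan(500/1) ≈ 89.89°
pole (s+8): 8 + j500 → |·| = √(8²+500²) = √250064 ≈ 500.06, ∠ = arctan(500/8) ≈ 89.08°
pole (s+100): 100 + j500 → |·| = √(100²+500²) = √260000 ≈ 509.9, ∠ = arctan(500/100) ≈ 78.69°
|G| = 200 · 2.8553e+05 / 1.2749e+08 ≈ 0.44793
Gain = 20 log₁₀(0.44793) ≈ -6.98 dB
∠G = 145.92° − 257.66° = -111.74°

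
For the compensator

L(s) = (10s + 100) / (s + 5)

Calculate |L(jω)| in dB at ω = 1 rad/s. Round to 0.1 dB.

25.9 dB

Substitute s = j1:
Numerator: 10(j1) + 100 = 100 + j10
Denominator: (j1) + 5 = 5 + j1
|N| = √(100² + 10²) ≈ 100.5, ∠N ≈ 5.71°
|D| = √(5² + 1²) ≈ 5.099, ∠D ≈ 11.31°
|L| = 100.5 / 5.099 ≈ 19.71
Gain = 20 log₁₀(19.71) ≈ 25.89 dB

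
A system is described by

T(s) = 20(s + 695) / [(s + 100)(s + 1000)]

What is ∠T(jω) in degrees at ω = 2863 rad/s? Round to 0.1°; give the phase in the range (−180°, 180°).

At s = jω = j2863:
zero (s+695): 695 + j2863 → |·| = √(695²+2863²) = √8679794 ≈ 2946.1, ∠ = arctan(2863/695) ≈ 76.36°
pole (s+100): 100 + j2863 → |·| = √(100²+2863²) = √8206769 ≈ 2864.7, ∠ = arctan(2863/100) ≈ 88.00°
pole (s+1000): 1000 + j2863 → |·| = √(1000²+2863²) = √9196769 ≈ 3032.6, ∠ = arctan(2863/1000) ≈ 70.75°
∠T = 76.36° − 158.75° = -82.39°

-82.4°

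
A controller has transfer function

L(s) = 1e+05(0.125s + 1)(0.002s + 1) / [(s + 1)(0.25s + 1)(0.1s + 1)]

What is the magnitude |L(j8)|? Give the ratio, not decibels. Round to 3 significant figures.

At ω = 8 rad/s:
zero (1 + j8·0.125) = 1 + j1 → |·| ≈ 1.4142, ∠ ≈ 45.00°
zero (1 + j8·0.002) = 1 + j0.016 → |·| ≈ 1.0001, ∠ ≈ 0.92°
pole (1 + j8·1) = 1 + j8 → |·| ≈ 8.0623, ∠ ≈ 82.87°
pole (1 + j8·0.25) = 1 + j2 → |·| ≈ 2.2361, ∠ ≈ 63.43°
pole (1 + j8·0.1) = 1 + j0.8 → |·| ≈ 1.2806, ∠ ≈ 38.66°
|L| = 1e+05 · 1.4142 · 1.0001 / (8.0623 · 2.2361 · 1.2806) ≈ 6126.2

6.13e+03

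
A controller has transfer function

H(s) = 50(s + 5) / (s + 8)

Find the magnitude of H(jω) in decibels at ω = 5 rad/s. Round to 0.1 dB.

At s = jω = j5:
zero (s+5): 5 + j5 → |·| = √(5²+5²) = √50 ≈ 7.0711, ∠ = arctan(5/5) ≈ 45.00°
pole (s+8): 8 + j5 → |·| = √(8²+5²) = √89 ≈ 9.434, ∠ = arctan(5/8) ≈ 32.01°
|H| = 50 · 7.0711 / 9.434 ≈ 37.477
Gain = 20 log₁₀(37.477) ≈ 31.48 dB

31.5 dB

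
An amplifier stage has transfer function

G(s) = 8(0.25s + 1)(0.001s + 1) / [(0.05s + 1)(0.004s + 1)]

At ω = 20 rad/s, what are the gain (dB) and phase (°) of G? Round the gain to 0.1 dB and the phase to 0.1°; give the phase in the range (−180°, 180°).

29.2 dB, 30.3°

At ω = 20 rad/s:
zero (1 + j20·0.25) = 1 + j5 → |·| ≈ 5.099, ∠ ≈ 78.69°
zero (1 + j20·0.001) = 1 + j0.02 → |·| ≈ 1.0002, ∠ ≈ 1.15°
pole (1 + j20·0.05) = 1 + j1 → |·| ≈ 1.4142, ∠ ≈ 45.00°
pole (1 + j20·0.004) = 1 + j0.08 → |·| ≈ 1.0032, ∠ ≈ 4.57°
|G| = 8 · 5.099 · 1.0002 / (1.4142 · 1.0032) ≈ 28.758
Gain = 20 log₁₀(28.758) ≈ 29.18 dB
∠G = (78.69° + 1.15°) − (45.00° + 4.57°) = 30.27°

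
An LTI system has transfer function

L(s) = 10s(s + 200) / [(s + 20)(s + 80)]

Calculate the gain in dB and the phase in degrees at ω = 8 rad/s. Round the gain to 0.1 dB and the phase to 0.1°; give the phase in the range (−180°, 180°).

19.3 dB, 64.8°

At s = jω = j8:
zero (s+200): 200 + j8 → |·| = √(200²+8²) = √40064 ≈ 200.16, ∠ = arctan(8/200) ≈ 2.29°
zero at origin: s = j8 → |·| = 8, ∠ = 90.00°
pole (s+20): 20 + j8 → |·| = √(20²+8²) = √464 ≈ 21.541, ∠ = arctan(8/20) ≈ 21.80°
pole (s+80): 80 + j8 → |·| = √(80²+8²) = √6464 ≈ 80.399, ∠ = arctan(8/80) ≈ 5.71°
|L| = 10 · 1601.3 / 1731.9 ≈ 9.2459
Gain = 20 log₁₀(9.2459) ≈ 19.32 dB
∠L = 92.29° − 27.51° = 64.78°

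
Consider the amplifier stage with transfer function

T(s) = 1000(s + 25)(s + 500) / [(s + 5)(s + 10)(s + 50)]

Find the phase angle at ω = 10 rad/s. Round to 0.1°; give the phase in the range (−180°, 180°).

-96.8°

At s = jω = j10:
zero (s+25): 25 + j10 → |·| = √(25²+10²) = √725 ≈ 26.926, ∠ = arctan(10/25) ≈ 21.80°
zero (s+500): 500 + j10 → |·| = √(500²+10²) = √250100 ≈ 500.1, ∠ = arctan(10/500) ≈ 1.15°
pole (s+5): 5 + j10 → |·| = √(5²+10²) = √125 ≈ 11.18, ∠ = arctan(10/5) ≈ 63.43°
pole (s+10): 10 + j10 → |·| = √(10²+10²) = √200 ≈ 14.142, ∠ = arctan(10/10) ≈ 45.00°
pole (s+50): 50 + j10 → |·| = √(50²+10²) = √2600 ≈ 50.99, ∠ = arctan(10/50) ≈ 11.31°
∠T = 22.95° − 119.74° = -96.79°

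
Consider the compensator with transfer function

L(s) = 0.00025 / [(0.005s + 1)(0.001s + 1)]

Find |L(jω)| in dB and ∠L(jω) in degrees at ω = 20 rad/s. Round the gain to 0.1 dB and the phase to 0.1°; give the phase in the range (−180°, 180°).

-72.1 dB, -6.9°

At ω = 20 rad/s:
pole (1 + j20·0.005) = 1 + j0.1 → |·| ≈ 1.005, ∠ ≈ 5.71°
pole (1 + j20·0.001) = 1 + j0.02 → |·| ≈ 1.0002, ∠ ≈ 1.15°
|L| = 0.00025 · 1 / (1.005 · 1.0002) ≈ 0.00024871
Gain = 20 log₁₀(0.00024871) ≈ -72.09 dB
∠L = (0°) − (5.71° + 1.15°) = -6.86°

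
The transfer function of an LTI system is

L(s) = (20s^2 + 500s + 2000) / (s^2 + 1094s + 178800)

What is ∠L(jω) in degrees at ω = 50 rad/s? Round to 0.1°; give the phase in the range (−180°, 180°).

135.3°

Substitute s = j50:
Numerator: 20(j50)^2 + 500(j50) + 2000 = -48000 + j25000
Denominator: (j50)^2 + 1094(j50) + 178800 = 176300 + j54700
|N| = √(48000² + 25000²) ≈ 54120, ∠N ≈ 152.49°
|D| = √(176300² + 54700²) ≈ 1.8459e+05, ∠D ≈ 17.24°
∠L = 152.49° − 17.24° = 135.25°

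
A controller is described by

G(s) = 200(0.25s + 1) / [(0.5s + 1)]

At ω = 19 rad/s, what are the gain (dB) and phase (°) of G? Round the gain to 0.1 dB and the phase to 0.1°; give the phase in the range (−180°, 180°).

At ω = 19 rad/s:
zero (1 + j19·0.25) = 1 + j4.75 → |·| ≈ 4.8541, ∠ ≈ 78.11°
pole (1 + j19·0.5) = 1 + j9.5 → |·| ≈ 9.5525, ∠ ≈ 83.99°
|G| = 200 · 4.8541 / (9.5525) ≈ 101.63
Gain = 20 log₁₀(101.63) ≈ 40.14 dB
∠G = (78.11°) − (83.99°) = -5.88°

40.1 dB, -5.9°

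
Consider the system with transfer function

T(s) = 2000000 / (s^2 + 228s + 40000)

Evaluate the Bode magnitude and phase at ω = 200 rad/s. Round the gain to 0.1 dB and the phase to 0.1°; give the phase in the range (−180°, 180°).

32.8 dB, -90.0°

At s = jω = j200:
quadratic: (j200)² + 228·j200 + 40000 = 0 + j45600 → |·| ≈ 45600, ∠ ≈ 90.00°
|T| = 2000000 / 45600 ≈ 43.86
Gain = 20 log₁₀(43.86) ≈ 32.84 dB
∠T = 0.00° − 90.00° = -90.00°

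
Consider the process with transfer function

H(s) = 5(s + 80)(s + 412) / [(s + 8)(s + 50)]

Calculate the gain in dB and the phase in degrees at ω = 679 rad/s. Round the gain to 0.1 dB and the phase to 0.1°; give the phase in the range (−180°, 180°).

At s = jω = j679:
zero (s+80): 80 + j679 → |·| = √(80²+679²) = √467441 ≈ 683.7, ∠ = arctan(679/80) ≈ 83.28°
zero (s+412): 412 + j679 → |·| = √(412²+679²) = √630785 ≈ 794.22, ∠ = arctan(679/412) ≈ 58.75°
pole (s+8): 8 + j679 → |·| = √(8²+679²) = √461105 ≈ 679.05, ∠ = arctan(679/8) ≈ 89.32°
pole (s+50): 50 + j679 → |·| = √(50²+679²) = √463541 ≈ 680.84, ∠ = arctan(679/50) ≈ 85.79°
|H| = 5 · 5.4301e+05 / 4.6232e+05 ≈ 5.8727
Gain = 20 log₁₀(5.8727) ≈ 15.38 dB
∠H = 142.03° − 175.11° = -33.08°

15.4 dB, -33.1°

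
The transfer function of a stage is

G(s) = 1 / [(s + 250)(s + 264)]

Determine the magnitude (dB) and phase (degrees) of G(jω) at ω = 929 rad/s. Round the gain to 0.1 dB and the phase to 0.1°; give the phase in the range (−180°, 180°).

At s = jω = j929:
pole (s+250): 250 + j929 → |·| = √(250²+929²) = √925541 ≈ 962.05, ∠ = arctan(929/250) ≈ 74.94°
pole (s+264): 264 + j929 → |·| = √(264²+929²) = √932737 ≈ 965.78, ∠ = arctan(929/264) ≈ 74.14°
|G| = 1 / 9.2913e+05 ≈ 1.0763e-06
Gain = 20 log₁₀(1.0763e-06) ≈ -119.36 dB
∠G = 0.00° − 149.08° = -149.08°

-119.4 dB, -149.1°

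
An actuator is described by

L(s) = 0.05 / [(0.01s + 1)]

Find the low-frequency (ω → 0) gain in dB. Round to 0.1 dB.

-26.0 dB

L(0) = 0.05 · 1 / 1 = 0.05
20 log₁₀(0.05) ≈ -26.02 dB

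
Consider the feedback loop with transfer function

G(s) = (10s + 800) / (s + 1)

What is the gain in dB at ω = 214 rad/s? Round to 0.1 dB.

20.6 dB

Substitute s = j214:
Numerator: 10(j214) + 800 = 800 + j2140
Denominator: (j214) + 1 = 1 + j214
|N| = √(800² + 2140²) ≈ 2284.6, ∠N ≈ 69.50°
|D| = √(1² + 214²) ≈ 214, ∠D ≈ 89.73°
|G| = 2284.6 / 214 ≈ 10.676
Gain = 20 log₁₀(10.676) ≈ 20.57 dB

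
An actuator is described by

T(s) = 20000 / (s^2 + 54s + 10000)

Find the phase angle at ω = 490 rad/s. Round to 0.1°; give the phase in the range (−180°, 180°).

At s = jω = j490:
quadratic: (j490)² + 54·j490 + 10000 = -230100 + j26460 → |·| ≈ 2.3162e+05, ∠ ≈ 173.44°
∠T = 0.00° − 173.44° = -173.44°

-173.4°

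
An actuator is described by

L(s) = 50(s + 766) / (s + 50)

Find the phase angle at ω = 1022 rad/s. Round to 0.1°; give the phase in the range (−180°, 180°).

-34.1°

At s = jω = j1022:
zero (s+766): 766 + j1022 → |·| = √(766²+1022²) = √1631240 ≈ 1277.2, ∠ = arctan(1022/766) ≈ 53.15°
pole (s+50): 50 + j1022 → |·| = √(50²+1022²) = √1046984 ≈ 1023.2, ∠ = arctan(1022/50) ≈ 87.20°
∠L = 53.15° − 87.20° = -34.05°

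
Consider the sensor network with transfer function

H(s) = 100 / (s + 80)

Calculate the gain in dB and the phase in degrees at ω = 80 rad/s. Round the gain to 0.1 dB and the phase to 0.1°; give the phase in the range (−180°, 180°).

-1.1 dB, -45.0°

Substitute s = j80:
Numerator: 100 = 100 + j0
Denominator: (j80) + 80 = 80 + j80
|N| = √(100² + 0²) ≈ 100, ∠N ≈ 0.00°
|D| = √(80² + 80²) ≈ 113.14, ∠D ≈ 45.00°
|H| = 100 / 113.14 ≈ 0.88386
Gain = 20 log₁₀(0.88386) ≈ -1.07 dB
∠H = 0.00° − 45.00° = -45.00°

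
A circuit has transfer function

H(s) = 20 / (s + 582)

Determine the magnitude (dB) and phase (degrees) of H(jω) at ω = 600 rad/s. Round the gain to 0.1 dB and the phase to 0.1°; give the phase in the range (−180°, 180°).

Substitute s = j600:
Numerator: 20 = 20 + j0
Denominator: (j600) + 582 = 582 + j600
|N| = √(20² + 0²) ≈ 20, ∠N ≈ 0.00°
|D| = √(582² + 600²) ≈ 835.9, ∠D ≈ 45.87°
|H| = 20 / 835.9 ≈ 0.023926
Gain = 20 log₁₀(0.023926) ≈ -32.42 dB
∠H = 0.00° − 45.87° = -45.87°

-32.4 dB, -45.9°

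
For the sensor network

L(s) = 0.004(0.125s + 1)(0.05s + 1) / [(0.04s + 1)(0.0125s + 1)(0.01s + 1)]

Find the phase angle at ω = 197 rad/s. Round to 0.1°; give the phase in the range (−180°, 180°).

At ω = 197 rad/s:
zero (1 + j197·0.125) = 1 + j24.625 → |·| ≈ 24.645, ∠ ≈ 87.67°
zero (1 + j197·0.05) = 1 + j9.85 → |·| ≈ 9.9006, ∠ ≈ 84.20°
pole (1 + j197·0.04) = 1 + j7.88 → |·| ≈ 7.9432, ∠ ≈ 82.77°
pole (1 + j197·0.0125) = 1 + j2.4625 → |·| ≈ 2.6578, ∠ ≈ 67.90°
pole (1 + j197·0.01) = 1 + j1.97 → |·| ≈ 2.2093, ∠ ≈ 63.09°
∠L = (87.67° + 84.20°) − (82.77° + 67.90° + 63.09°) = -41.89°

-41.9°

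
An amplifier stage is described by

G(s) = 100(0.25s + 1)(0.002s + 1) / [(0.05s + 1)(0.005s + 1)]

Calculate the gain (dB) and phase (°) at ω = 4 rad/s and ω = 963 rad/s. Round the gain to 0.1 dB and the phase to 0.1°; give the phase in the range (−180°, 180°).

At ω = 4 rad/s:
zero (1 + j4·0.25) = 1 + j1 → |·| ≈ 1.4142, ∠ ≈ 45.00°
zero (1 + j4·0.002) = 1 + j0.008 → |·| ≈ 1, ∠ ≈ 0.46°
pole (1 + j4·0.05) = 1 + j0.2 → |·| ≈ 1.0198, ∠ ≈ 11.31°
pole (1 + j4·0.005) = 1 + j0.02 → |·| ≈ 1.0002, ∠ ≈ 1.15°
|G| = 100 · 1.4142 · 1 / (1.0198 · 1.0002) ≈ 138.65
Gain = 20 log₁₀(138.65) ≈ 42.84 dB
∠G = (45.00° + 0.46°) − (11.31° + 1.15°) = 33.00°

At ω = 963 rad/s:
zero (1 + j963·0.25) = 1 + j240.75 → |·| ≈ 240.75, ∠ ≈ 89.76°
zero (1 + j963·0.002) = 1 + j1.926 → |·| ≈ 2.1701, ∠ ≈ 62.56°
pole (1 + j963·0.05) = 1 + j48.15 → |·| ≈ 48.16, ∠ ≈ 88.81°
pole (1 + j963·0.005) = 1 + j4.815 → |·| ≈ 4.9177, ∠ ≈ 78.27°
|G| = 100 · 240.75 · 2.1701 / (48.16 · 4.9177) ≈ 220.6
Gain = 20 log₁₀(220.6) ≈ 46.87 dB
∠G = (89.76° + 62.56°) − (88.81° + 78.27°) = -14.76°

ω = 4: 42.8 dB, 33.0°; ω = 963: 46.9 dB, -14.8°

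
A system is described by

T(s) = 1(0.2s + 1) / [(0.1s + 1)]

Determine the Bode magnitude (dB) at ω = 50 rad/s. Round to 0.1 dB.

5.9 dB

At ω = 50 rad/s:
zero (1 + j50·0.2) = 1 + j10 → |·| ≈ 10.05, ∠ ≈ 84.29°
pole (1 + j50·0.1) = 1 + j5 → |·| ≈ 5.099, ∠ ≈ 78.69°
|T| = 1 · 10.05 / (5.099) ≈ 1.971
Gain = 20 log₁₀(1.971) ≈ 5.89 dB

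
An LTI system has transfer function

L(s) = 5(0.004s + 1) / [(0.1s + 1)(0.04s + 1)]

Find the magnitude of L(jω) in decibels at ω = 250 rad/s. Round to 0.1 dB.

At ω = 250 rad/s:
zero (1 + j250·0.004) = 1 + j1 → |·| ≈ 1.4142, ∠ ≈ 45.00°
pole (1 + j250·0.1) = 1 + j25 → |·| ≈ 25.02, ∠ ≈ 87.71°
pole (1 + j250·0.04) = 1 + j10 → |·| ≈ 10.05, ∠ ≈ 84.29°
|L| = 5 · 1.4142 / (25.02 · 10.05) ≈ 0.028121
Gain = 20 log₁₀(0.028121) ≈ -31.02 dB

-31.0 dB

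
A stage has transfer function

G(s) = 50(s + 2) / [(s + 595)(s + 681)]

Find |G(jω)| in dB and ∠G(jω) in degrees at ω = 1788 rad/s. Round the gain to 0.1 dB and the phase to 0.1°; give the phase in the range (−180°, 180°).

-32.1 dB, -50.8°

At s = jω = j1788:
zero (s+2): 2 + j1788 → |·| = √(2²+1788²) = √3196948 ≈ 1788, ∠ = arctan(1788/2) ≈ 89.94°
pole (s+595): 595 + j1788 → |·| = √(595²+1788²) = √3550969 ≈ 1884.4, ∠ = arctan(1788/595) ≈ 71.59°
pole (s+681): 681 + j1788 → |·| = √(681²+1788²) = √3660705 ≈ 1913.3, ∠ = arctan(1788/681) ≈ 69.15°
|G| = 50 · 1788 / 3.6054e+06 ≈ 0.024796
Gain = 20 log₁₀(0.024796) ≈ -32.11 dB
∠G = 89.94° − 140.74° = -50.80°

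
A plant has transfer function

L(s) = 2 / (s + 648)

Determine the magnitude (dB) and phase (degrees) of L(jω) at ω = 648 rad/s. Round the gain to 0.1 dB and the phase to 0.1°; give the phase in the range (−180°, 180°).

-53.2 dB, -45.0°

Substitute s = j648:
Numerator: 2 = 2 + j0
Denominator: (j648) + 648 = 648 + j648
|N| = √(2² + 0²) ≈ 2, ∠N ≈ 0.00°
|D| = √(648² + 648²) ≈ 916.41, ∠D ≈ 45.00°
|L| = 2 / 916.41 ≈ 0.0021824
Gain = 20 log₁₀(0.0021824) ≈ -53.22 dB
∠L = 0.00° − 45.00° = -45.00°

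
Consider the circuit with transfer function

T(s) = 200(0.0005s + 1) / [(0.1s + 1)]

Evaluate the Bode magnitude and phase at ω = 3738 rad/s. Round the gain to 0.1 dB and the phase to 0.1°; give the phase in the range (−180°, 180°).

At ω = 3738 rad/s:
zero (1 + j3738·0.0005) = 1 + j1.869 → |·| ≈ 2.1197, ∠ ≈ 61.85°
pole (1 + j3738·0.1) = 1 + j373.8 → |·| ≈ 373.8, ∠ ≈ 89.85°
|T| = 200 · 2.1197 / (373.8) ≈ 1.1341
Gain = 20 log₁₀(1.1341) ≈ 1.09 dB
∠T = (61.85°) − (89.85°) = -28.00°

1.1 dB, -28.0°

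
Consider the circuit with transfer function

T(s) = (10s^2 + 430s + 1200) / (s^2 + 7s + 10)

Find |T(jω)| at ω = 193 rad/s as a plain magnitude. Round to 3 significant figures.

10.2

Substitute s = j193:
Numerator: 10(j193)^2 + 430(j193) + 1200 = -371290 + j82990
Denominator: (j193)^2 + 7(j193) + 10 = -37239 + j1351
|N| = √(371290² + 82990²) ≈ 3.8045e+05, ∠N ≈ 167.40°
|D| = √(37239² + 1351²) ≈ 37263, ∠D ≈ 177.92°
|T| = 3.8045e+05 / 37263 ≈ 10.21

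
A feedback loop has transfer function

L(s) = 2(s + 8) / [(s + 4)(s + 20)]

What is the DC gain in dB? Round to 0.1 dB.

L(0) = 2·8 / (4·20) = 0.2
20 log₁₀(0.2) ≈ -13.98 dB

-14.0 dB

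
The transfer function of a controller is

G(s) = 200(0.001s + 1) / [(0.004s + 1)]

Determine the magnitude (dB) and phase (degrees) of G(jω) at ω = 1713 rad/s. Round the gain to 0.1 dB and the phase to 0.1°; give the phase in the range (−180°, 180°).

35.2 dB, -22.0°

At ω = 1713 rad/s:
zero (1 + j1713·0.001) = 1 + j1.713 → |·| ≈ 1.9835, ∠ ≈ 59.72°
pole (1 + j1713·0.004) = 1 + j6.852 → |·| ≈ 6.9246, ∠ ≈ 81.70°
|G| = 200 · 1.9835 / (6.9246) ≈ 57.289
Gain = 20 log₁₀(57.289) ≈ 35.16 dB
∠G = (59.72°) − (81.70°) = -21.98°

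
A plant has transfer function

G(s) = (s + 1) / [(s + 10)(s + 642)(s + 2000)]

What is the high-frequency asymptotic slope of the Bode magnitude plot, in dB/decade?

Each pole contributes −20 dB/decade at high frequency; each zero contributes +20 dB/decade.
Net: 1 zero(s) − 3 pole(s) → -40 dB/decade.

-40 dB/decade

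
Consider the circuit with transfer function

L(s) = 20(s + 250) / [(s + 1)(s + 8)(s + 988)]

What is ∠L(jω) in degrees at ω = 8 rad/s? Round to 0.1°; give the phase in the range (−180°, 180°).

-126.5°

At s = jω = j8:
zero (s+250): 250 + j8 → |·| = √(250²+8²) = √62564 ≈ 250.13, ∠ = arctan(8/250) ≈ 1.83°
pole (s+1): 1 + j8 → |·| = √(1²+8²) = √65 ≈ 8.0623, ∠ = arctan(8/1) ≈ 82.87°
pole (s+8): 8 + j8 → |·| = √(8²+8²) = √128 ≈ 11.314, ∠ = arctan(8/8) ≈ 45.00°
pole (s+988): 988 + j8 → |·| = √(988²+8²) = √976208 ≈ 988.03, ∠ = arctan(8/988) ≈ 0.46°
∠L = 1.83° − 128.33° = -126.50°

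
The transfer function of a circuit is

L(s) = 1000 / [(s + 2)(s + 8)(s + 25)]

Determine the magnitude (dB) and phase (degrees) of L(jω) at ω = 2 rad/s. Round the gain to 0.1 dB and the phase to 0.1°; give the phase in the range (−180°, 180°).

At s = jω = j2:
pole (s+2): 2 + j2 → |·| = √(2²+2²) = √8 ≈ 2.8284, ∠ = arctan(2/2) ≈ 45.00°
pole (s+8): 8 + j2 → |·| = √(8²+2²) = √68 ≈ 8.2462, ∠ = arctan(2/8) ≈ 14.04°
pole (s+25): 25 + j2 → |·| = √(25²+2²) = √629 ≈ 25.08, ∠ = arctan(2/25) ≈ 4.57°
|L| = 1000 / 584.95 ≈ 1.7095
Gain = 20 log₁₀(1.7095) ≈ 4.66 dB
∠L = 0.00° − 63.61° = -63.61°

4.7 dB, -63.6°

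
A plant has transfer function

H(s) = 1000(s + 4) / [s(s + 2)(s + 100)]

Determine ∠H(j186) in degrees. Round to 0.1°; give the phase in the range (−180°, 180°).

At s = jω = j186:
zero (s+4): 4 + j186 → |·| = √(4²+186²) = √34612 ≈ 186.04, ∠ = arctan(186/4) ≈ 88.77°
pole (s+2): 2 + j186 → |·| = √(2²+186²) = √34600 ≈ 186.01, ∠ = arctan(186/2) ≈ 89.38°
pole (s+100): 100 + j186 → |·| = √(100²+186²) = √44596 ≈ 211.18, ∠ = arctan(186/100) ≈ 61.74°
pole at origin: |s| = 186, ∠ = 90.00° (in denominator)
∠H = 88.77° − 241.12° = -152.35°

-152.4°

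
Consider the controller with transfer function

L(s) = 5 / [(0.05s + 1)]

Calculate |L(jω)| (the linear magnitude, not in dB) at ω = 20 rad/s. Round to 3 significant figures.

3.54

At ω = 20 rad/s:
pole (1 + j20·0.05) = 1 + j1 → |·| ≈ 1.4142, ∠ ≈ 45.00°
|L| = 5 · 1 / (1.4142) ≈ 3.5356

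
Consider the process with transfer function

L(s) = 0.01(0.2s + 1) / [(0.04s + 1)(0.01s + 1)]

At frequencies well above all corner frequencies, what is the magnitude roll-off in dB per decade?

-20 dB/decade

Each pole contributes −20 dB/decade at high frequency; each zero contributes +20 dB/decade.
Net: 1 zero(s) − 2 pole(s) → -20 dB/decade.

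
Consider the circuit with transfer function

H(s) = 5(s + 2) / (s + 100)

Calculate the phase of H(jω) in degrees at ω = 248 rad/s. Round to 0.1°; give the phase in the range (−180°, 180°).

21.5°

At s = jω = j248:
zero (s+2): 2 + j248 → |·| = √(2²+248²) = √61508 ≈ 248.01, ∠ = arctan(248/2) ≈ 89.54°
pole (s+100): 100 + j248 → |·| = √(100²+248²) = √71504 ≈ 267.4, ∠ = arctan(248/100) ≈ 68.04°
∠H = 89.54° − 68.04° = 21.50°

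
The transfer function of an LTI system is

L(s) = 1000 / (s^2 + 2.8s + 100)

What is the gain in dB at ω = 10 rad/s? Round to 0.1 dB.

At s = jω = j10:
quadratic: (j10)² + 2.8·j10 + 100 = 0 + j28 → |·| ≈ 28, ∠ ≈ 90.00°
|L| = 1000 / 28 ≈ 35.714
Gain = 20 log₁₀(35.714) ≈ 31.06 dB

31.1 dB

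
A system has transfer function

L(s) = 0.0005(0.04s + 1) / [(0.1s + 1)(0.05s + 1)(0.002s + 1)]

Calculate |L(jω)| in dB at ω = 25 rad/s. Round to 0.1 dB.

At ω = 25 rad/s:
zero (1 + j25·0.04) = 1 + j1 → |·| ≈ 1.4142, ∠ ≈ 45.00°
pole (1 + j25·0.1) = 1 + j2.5 → |·| ≈ 2.6926, ∠ ≈ 68.20°
pole (1 + j25·0.05) = 1 + j1.25 → |·| ≈ 1.6008, ∠ ≈ 51.34°
pole (1 + j25·0.002) = 1 + j0.05 → |·| ≈ 1.0012, ∠ ≈ 2.86°
|L| = 0.0005 · 1.4142 / (2.6926 · 1.6008 · 1.0012) ≈ 0.00016385
Gain = 20 log₁₀(0.00016385) ≈ -75.71 dB

-75.7 dB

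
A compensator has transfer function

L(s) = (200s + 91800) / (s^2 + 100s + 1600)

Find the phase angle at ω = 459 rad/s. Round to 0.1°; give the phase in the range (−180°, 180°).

-122.6°

Substitute s = j459:
Numerator: 200(j459) + 91800 = 91800 + j91800
Denominator: (j459)^2 + 100(j459) + 1600 = -209081 + j45900
|N| = √(91800² + 91800²) ≈ 1.2982e+05, ∠N ≈ 45.00°
|D| = √(209081² + 45900²) ≈ 2.1406e+05, ∠D ≈ 167.62°
∠L = 45.00° − 167.62° = -122.62°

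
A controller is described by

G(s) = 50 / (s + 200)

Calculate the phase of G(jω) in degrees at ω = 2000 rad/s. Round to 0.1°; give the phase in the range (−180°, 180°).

Substitute s = j2000:
Numerator: 50 = 50 + j0
Denominator: (j2000) + 200 = 200 + j2000
|N| = √(50² + 0²) ≈ 50, ∠N ≈ 0.00°
|D| = √(200² + 2000²) ≈ 2010, ∠D ≈ 84.29°
∠G = 0.00° − 84.29° = -84.29°

-84.3°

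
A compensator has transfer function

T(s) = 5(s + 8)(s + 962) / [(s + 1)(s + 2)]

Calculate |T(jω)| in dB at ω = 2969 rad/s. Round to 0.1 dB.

At s = jω = j2969:
zero (s+8): 8 + j2969 → |·| = √(8²+2969²) = √8815025 ≈ 2969, ∠ = arctan(2969/8) ≈ 89.85°
zero (s+962): 962 + j2969 → |·| = √(962²+2969²) = √9740405 ≈ 3121, ∠ = arctan(2969/962) ≈ 72.05°
pole (s+1): 1 + j2969 → |·| = √(1²+2969²) = √8814962 ≈ 2969, ∠ = arctan(2969/1) ≈ 89.98°
pole (s+2): 2 + j2969 → |·| = √(2²+2969²) = √8814965 ≈ 2969, ∠ = arctan(2969/2) ≈ 89.96°
|T| = 5 · 9.2662e+06 / 8.815e+06 ≈ 5.2559
Gain = 20 log₁₀(5.2559) ≈ 14.41 dB

14.4 dB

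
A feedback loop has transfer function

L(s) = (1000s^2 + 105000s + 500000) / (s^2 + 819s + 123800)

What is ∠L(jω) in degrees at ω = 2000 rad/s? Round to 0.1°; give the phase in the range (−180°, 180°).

Substitute s = j2000:
Numerator: 1000(j2000)^2 + 105000(j2000) + 500000 = -3999500000 + j210000000
Denominator: (j2000)^2 + 819(j2000) + 123800 = -3876200 + j1638000
|N| = √(3999500000² + 210000000²) ≈ 4.005e+09, ∠N ≈ 176.99°
|D| = √(3876200² + 1638000²) ≈ 4.2081e+06, ∠D ≈ 157.09°
∠L = 176.99° − 157.09° = 19.90°

19.9°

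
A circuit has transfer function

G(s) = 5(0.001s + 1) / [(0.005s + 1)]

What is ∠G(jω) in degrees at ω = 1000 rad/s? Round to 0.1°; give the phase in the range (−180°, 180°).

At ω = 1000 rad/s:
zero (1 + j1000·0.001) = 1 + j1 → |·| ≈ 1.4142, ∠ ≈ 45.00°
pole (1 + j1000·0.005) = 1 + j5 → |·| ≈ 5.099, ∠ ≈ 78.69°
∠G = (45.00°) − (78.69°) = -33.69°

-33.7°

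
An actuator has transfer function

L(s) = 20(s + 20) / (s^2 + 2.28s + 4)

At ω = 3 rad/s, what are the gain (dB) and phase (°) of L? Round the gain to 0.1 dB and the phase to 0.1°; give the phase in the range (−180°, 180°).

33.6 dB, -117.6°

At s = jω = j3:
zero (s+20): 20 + j3 → |·| = √(20²+3²) = √409 ≈ 20.224, ∠ = arctan(3/20) ≈ 8.53°
quadratic: (j3)² + 2.28·j3 + 4 = -5 + j6.84 → |·| ≈ 8.4726, ∠ ≈ 126.17°
|L| = 20 · 20.224 / 8.4726 ≈ 47.74
Gain = 20 log₁₀(47.74) ≈ 33.58 dB
∠L = 8.53° − 126.17° = -117.64°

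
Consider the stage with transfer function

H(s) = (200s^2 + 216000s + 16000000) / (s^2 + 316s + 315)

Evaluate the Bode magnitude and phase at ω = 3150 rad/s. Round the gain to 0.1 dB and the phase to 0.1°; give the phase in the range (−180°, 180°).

46.4 dB, -13.3°

Substitute s = j3150:
Numerator: 200(j3150)^2 + 216000(j3150) + 16000000 = -1968500000 + j680400000
Denominator: (j3150)^2 + 316(j3150) + 315 = -9922185 + j995400
|N| = √(1968500000² + 680400000²) ≈ 2.0828e+09, ∠N ≈ 160.93°
|D| = √(9922185² + 995400²) ≈ 9.972e+06, ∠D ≈ 174.27°
|H| = 2.0828e+09 / 9.972e+06 ≈ 208.86
Gain = 20 log₁₀(208.86) ≈ 46.40 dB
∠H = 160.93° − 174.27° = -13.34°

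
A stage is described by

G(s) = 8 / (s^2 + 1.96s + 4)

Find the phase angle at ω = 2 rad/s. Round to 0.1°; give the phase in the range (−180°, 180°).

At s = jω = j2:
quadratic: (j2)² + 1.96·j2 + 4 = 0 + j3.92 → |·| ≈ 3.92, ∠ ≈ 90.00°
∠G = 0.00° − 90.00° = -90.00°

-90.0°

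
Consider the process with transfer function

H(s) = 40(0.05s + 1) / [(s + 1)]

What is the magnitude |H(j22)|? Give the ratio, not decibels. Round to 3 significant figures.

At ω = 22 rad/s:
zero (1 + j22·0.05) = 1 + j1.1 → |·| ≈ 1.4866, ∠ ≈ 47.73°
pole (1 + j22·1) = 1 + j22 → |·| ≈ 22.023, ∠ ≈ 87.40°
|H| = 40 · 1.4866 / (22.023) ≈ 2.7001

2.70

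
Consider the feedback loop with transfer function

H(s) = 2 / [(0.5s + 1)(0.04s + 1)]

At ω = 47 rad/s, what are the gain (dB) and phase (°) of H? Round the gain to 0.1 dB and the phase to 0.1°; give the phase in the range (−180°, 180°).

At ω = 47 rad/s:
pole (1 + j47·0.5) = 1 + j23.5 → |·| ≈ 23.521, ∠ ≈ 87.56°
pole (1 + j47·0.04) = 1 + j1.88 → |·| ≈ 2.1294, ∠ ≈ 61.99°
|H| = 2 · 1 / (23.521 · 2.1294) ≈ 0.039932
Gain = 20 log₁₀(0.039932) ≈ -27.97 dB
∠H = (0°) − (87.56° + 61.99°) = -149.55°

-28.0 dB, -149.6°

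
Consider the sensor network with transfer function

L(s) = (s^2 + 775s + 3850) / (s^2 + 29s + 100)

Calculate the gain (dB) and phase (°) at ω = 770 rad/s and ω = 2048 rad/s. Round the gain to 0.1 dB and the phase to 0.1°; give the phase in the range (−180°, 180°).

Substitute s = j770:
Numerator: (j770)^2 + 775(j770) + 3850 = -589050 + j596750
Denominator: (j770)^2 + 29(j770) + 100 = -592800 + j22330
|N| = √(589050² + 596750²) ≈ 8.385e+05, ∠N ≈ 134.63°
|D| = √(592800² + 22330²) ≈ 5.9322e+05, ∠D ≈ 177.84°
|L| = 8.385e+05 / 5.9322e+05 ≈ 1.4135
Gain = 20 log₁₀(1.4135) ≈ 3.01 dB
∠L = 134.63° − 177.84° = -43.21°

Substitute s = j2048:
Numerator: (j2048)^2 + 775(j2048) + 3850 = -4190454 + j1587200
Denominator: (j2048)^2 + 29(j2048) + 100 = -4194204 + j59392
|N| = √(4190454² + 1587200²) ≈ 4.481e+06, ∠N ≈ 159.26°
|D| = √(4194204² + 59392²) ≈ 4.1946e+06, ∠D ≈ 179.19°
|L| = 4.481e+06 / 4.1946e+06 ≈ 1.0683
Gain = 20 log₁₀(1.0683) ≈ 0.57 dB
∠L = 159.26° − 179.19° = -19.93°

ω = 770: 3.0 dB, -43.2°; ω = 2048: 0.6 dB, -19.9°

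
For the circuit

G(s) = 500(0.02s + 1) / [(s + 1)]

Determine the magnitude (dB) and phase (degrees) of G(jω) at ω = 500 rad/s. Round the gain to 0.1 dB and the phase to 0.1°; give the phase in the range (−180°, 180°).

At ω = 500 rad/s:
zero (1 + j500·0.02) = 1 + j10 → |·| ≈ 10.05, ∠ ≈ 84.29°
pole (1 + j500·1) = 1 + j500 → |·| ≈ 500, ∠ ≈ 89.89°
|G| = 500 · 10.05 / (500) ≈ 10.05
Gain = 20 log₁₀(10.05) ≈ 20.04 dB
∠G = (84.29°) − (89.89°) = -5.60°

20.0 dB, -5.6°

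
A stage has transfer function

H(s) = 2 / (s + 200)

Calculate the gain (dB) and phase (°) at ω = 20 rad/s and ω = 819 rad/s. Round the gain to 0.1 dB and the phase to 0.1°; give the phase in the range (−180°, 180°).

ω = 20: -40.0 dB, -5.7°; ω = 819: -52.5 dB, -76.3°

Substitute s = j20:
Numerator: 2 = 2 + j0
Denominator: (j20) + 200 = 200 + j20
|N| = √(2² + 0²) ≈ 2, ∠N ≈ 0.00°
|D| = √(200² + 20²) ≈ 201, ∠D ≈ 5.71°
|H| = 2 / 201 ≈ 0.0099502
Gain = 20 log₁₀(0.0099502) ≈ -40.04 dB
∠H = 0.00° − 5.71° = -5.71°

Substitute s = j819:
Numerator: 2 = 2 + j0
Denominator: (j819) + 200 = 200 + j819
|N| = √(2² + 0²) ≈ 2, ∠N ≈ 0.00°
|D| = √(200² + 819²) ≈ 843.07, ∠D ≈ 76.28°
|H| = 2 / 843.07 ≈ 0.0023723
Gain = 20 log₁₀(0.0023723) ≈ -52.50 dB
∠H = 0.00° − 76.28° = -76.28°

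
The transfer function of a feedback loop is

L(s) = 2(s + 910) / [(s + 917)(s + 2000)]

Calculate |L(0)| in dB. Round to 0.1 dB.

L(0) = 2·910 / (917·2000) ≈ 0.00099237
20 log₁₀(0.00099237) ≈ -60.07 dB

-60.1 dB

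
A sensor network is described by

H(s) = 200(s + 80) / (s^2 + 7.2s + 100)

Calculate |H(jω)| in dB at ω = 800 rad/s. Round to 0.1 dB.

-12.0 dB

At s = jω = j800:
zero (s+80): 80 + j800 → |·| = √(80²+800²) = √646400 ≈ 803.99, ∠ = arctan(800/80) ≈ 84.29°
quadratic: (j800)² + 7.2·j800 + 100 = -639900 + j5760 → |·| ≈ 6.3993e+05, ∠ ≈ 179.48°
|H| = 200 · 803.99 / 6.3993e+05 ≈ 0.25127
Gain = 20 log₁₀(0.25127) ≈ -12.00 dB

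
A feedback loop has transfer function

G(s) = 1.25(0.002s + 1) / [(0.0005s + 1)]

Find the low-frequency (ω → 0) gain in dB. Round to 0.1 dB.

G(0) = 1.25 · 1 / 1 = 1.25
20 log₁₀(1.25) ≈ 1.94 dB

1.9 dB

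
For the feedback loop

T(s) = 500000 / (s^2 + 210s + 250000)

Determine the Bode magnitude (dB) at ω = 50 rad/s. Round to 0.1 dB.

6.1 dB

At s = jω = j50:
quadratic: (j50)² + 210·j50 + 250000 = 247500 + j10500 → |·| ≈ 2.4772e+05, ∠ ≈ 2.43°
|T| = 500000 / 2.4772e+05 ≈ 2.0184
Gain = 20 log₁₀(2.0184) ≈ 6.10 dB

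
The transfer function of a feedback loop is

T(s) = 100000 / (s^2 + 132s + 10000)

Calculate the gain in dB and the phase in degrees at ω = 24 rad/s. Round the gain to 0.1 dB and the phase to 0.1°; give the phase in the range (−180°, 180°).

At s = jω = j24:
quadratic: (j24)² + 132·j24 + 10000 = 9424 + j3168 → |·| ≈ 9942.2, ∠ ≈ 18.58°
|T| = 100000 / 9942.2 ≈ 10.058
Gain = 20 log₁₀(10.058) ≈ 20.05 dB
∠T = 0.00° − 18.58° = -18.58°

20.1 dB, -18.6°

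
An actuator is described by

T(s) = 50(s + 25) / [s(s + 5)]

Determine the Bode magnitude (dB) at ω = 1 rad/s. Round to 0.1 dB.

At s = jω = j1:
zero (s+25): 25 + j1 → |·| = √(25²+1²) = √626 ≈ 25.02, ∠ = arctan(1/25) ≈ 2.29°
pole (s+5): 5 + j1 → |·| = √(5²+1²) = √26 ≈ 5.099, ∠ = arctan(1/5) ≈ 11.31°
pole at origin: |s| = 1, ∠ = 90.00° (in denominator)
|T| = 50 · 25.02 / 5.099 ≈ 245.34
Gain = 20 log₁₀(245.34) ≈ 47.80 dB

47.8 dB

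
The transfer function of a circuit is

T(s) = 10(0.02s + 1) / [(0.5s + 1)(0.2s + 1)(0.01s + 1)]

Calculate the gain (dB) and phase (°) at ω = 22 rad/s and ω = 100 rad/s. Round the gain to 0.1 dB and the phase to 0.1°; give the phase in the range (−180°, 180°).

ω = 22: -13.4 dB, -150.7°; ω = 100: -36.0 dB, -157.6°

At ω = 22 rad/s:
zero (1 + j22·0.02) = 1 + j0.44 → |·| ≈ 1.0925, ∠ ≈ 23.75°
pole (1 + j22·0.5) = 1 + j11 → |·| ≈ 11.045, ∠ ≈ 84.81°
pole (1 + j22·0.2) = 1 + j4.4 → |·| ≈ 4.5122, ∠ ≈ 77.20°
pole (1 + j22·0.01) = 1 + j0.22 → |·| ≈ 1.0239, ∠ ≈ 12.41°
|T| = 10 · 1.0925 / (11.045 · 4.5122 · 1.0239) ≈ 0.2141
Gain = 20 log₁₀(0.2141) ≈ -13.39 dB
∠T = (23.75°) − (84.81° + 77.20° + 12.41°) = -150.67°

At ω = 100 rad/s:
zero (1 + j100·0.02) = 1 + j2 → |·| ≈ 2.2361, ∠ ≈ 63.43°
pole (1 + j100·0.5) = 1 + j50 → |·| ≈ 50.01, ∠ ≈ 88.85°
pole (1 + j100·0.2) = 1 + j20 → |·| ≈ 20.025, ∠ ≈ 87.14°
pole (1 + j100·0.01) = 1 + j1 → |·| ≈ 1.4142, ∠ ≈ 45.00°
|T| = 10 · 2.2361 / (50.01 · 20.025 · 1.4142) ≈ 0.015789
Gain = 20 log₁₀(0.015789) ≈ -36.03 dB
∠T = (63.43°) − (88.85° + 87.14° + 45.00°) = -157.56°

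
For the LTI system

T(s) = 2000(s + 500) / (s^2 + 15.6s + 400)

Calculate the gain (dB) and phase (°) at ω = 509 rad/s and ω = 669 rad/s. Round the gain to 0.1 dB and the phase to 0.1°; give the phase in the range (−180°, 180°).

ω = 509: 14.8 dB, -132.7°; ω = 669: 11.4 dB, -125.4°

At s = jω = j509:
zero (s+500): 500 + j509 → |·| = √(500²+509²) = √509081 ≈ 713.5, ∠ = arctan(509/500) ≈ 45.51°
quadratic: (j509)² + 15.6·j509 + 400 = -258681 + j7940.4 → |·| ≈ 2.588e+05, ∠ ≈ 178.24°
|T| = 2000 · 713.5 / 2.588e+05 ≈ 5.5139
Gain = 20 log₁₀(5.5139) ≈ 14.83 dB
∠T = 45.51° − 178.24° = -132.73°

At s = jω = j669:
zero (s+500): 500 + j669 → |·| = √(500²+669²) = √697561 ≈ 835.2, ∠ = arctan(669/500) ≈ 53.23°
quadratic: (j669)² + 15.6·j669 + 400 = -447161 + j10436.4 → |·| ≈ 4.4728e+05, ∠ ≈ 178.66°
|T| = 2000 · 835.2 / 4.4728e+05 ≈ 3.7346
Gain = 20 log₁₀(3.7346) ≈ 11.44 dB
∠T = 53.23° − 178.66° = -125.43°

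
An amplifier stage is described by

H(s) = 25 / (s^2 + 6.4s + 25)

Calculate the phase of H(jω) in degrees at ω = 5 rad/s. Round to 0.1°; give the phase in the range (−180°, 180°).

At s = jω = j5:
quadratic: (j5)² + 6.4·j5 + 25 = 0 + j32 → |·| ≈ 32, ∠ ≈ 90.00°
∠H = 0.00° − 90.00° = -90.00°

-90.0°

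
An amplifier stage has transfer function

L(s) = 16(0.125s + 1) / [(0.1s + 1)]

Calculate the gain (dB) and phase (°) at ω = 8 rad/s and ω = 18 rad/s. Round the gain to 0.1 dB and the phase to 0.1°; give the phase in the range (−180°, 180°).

ω = 8: 24.9 dB, 6.3°; ω = 18: 25.6 dB, 5.1°

At ω = 8 rad/s:
zero (1 + j8·0.125) = 1 + j1 → |·| ≈ 1.4142, ∠ ≈ 45.00°
pole (1 + j8·0.1) = 1 + j0.8 → |·| ≈ 1.2806, ∠ ≈ 38.66°
|L| = 16 · 1.4142 / (1.2806) ≈ 17.669
Gain = 20 log₁₀(17.669) ≈ 24.94 dB
∠L = (45.00°) − (38.66°) = 6.34°

At ω = 18 rad/s:
zero (1 + j18·0.125) = 1 + j2.25 → |·| ≈ 2.4622, ∠ ≈ 66.04°
pole (1 + j18·0.1) = 1 + j1.8 → |·| ≈ 2.0591, ∠ ≈ 60.95°
|L| = 16 · 2.4622 / (2.0591) ≈ 19.132
Gain = 20 log₁₀(19.132) ≈ 25.64 dB
∠L = (66.04°) − (60.95°) = 5.09°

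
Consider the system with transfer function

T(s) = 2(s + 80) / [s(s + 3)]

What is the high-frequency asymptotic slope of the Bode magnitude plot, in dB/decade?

-20 dB/decade

Each pole contributes −20 dB/decade at high frequency; each zero contributes +20 dB/decade.
Net: 1 zero(s) − 2 pole(s) → -20 dB/decade.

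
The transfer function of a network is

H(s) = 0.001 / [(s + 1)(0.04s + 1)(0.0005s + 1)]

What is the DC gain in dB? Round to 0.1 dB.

H(0) = 0.001 · 1 / 1 = 0.001
20 log₁₀(0.001) ≈ -60.00 dB

-60.0 dB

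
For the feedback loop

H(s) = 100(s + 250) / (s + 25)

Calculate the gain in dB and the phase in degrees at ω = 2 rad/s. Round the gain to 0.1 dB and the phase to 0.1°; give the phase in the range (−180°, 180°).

At s = jω = j2:
zero (s+250): 250 + j2 → |·| = √(250²+2²) = √62504 ≈ 250.01, ∠ = arctan(2/250) ≈ 0.46°
pole (s+25): 25 + j2 → |·| = √(25²+2²) = √629 ≈ 25.08, ∠ = arctan(2/25) ≈ 4.57°
|H| = 100 · 250.01 / 25.08 ≈ 996.85
Gain = 20 log₁₀(996.85) ≈ 59.97 dB
∠H = 0.46° − 4.57° = -4.11°

60.0 dB, -4.1°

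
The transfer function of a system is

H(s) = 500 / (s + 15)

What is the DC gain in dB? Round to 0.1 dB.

H(0) = 500 / (15) ≈ 33.333
20 log₁₀(33.333) ≈ 30.46 dB

30.5 dB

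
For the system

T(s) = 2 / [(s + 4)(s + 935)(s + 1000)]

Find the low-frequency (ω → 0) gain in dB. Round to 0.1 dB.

-125.4 dB

T(0) = 2 / (4·935·1000) ≈ 5.3476e-07
20 log₁₀(5.3476e-07) ≈ -125.44 dB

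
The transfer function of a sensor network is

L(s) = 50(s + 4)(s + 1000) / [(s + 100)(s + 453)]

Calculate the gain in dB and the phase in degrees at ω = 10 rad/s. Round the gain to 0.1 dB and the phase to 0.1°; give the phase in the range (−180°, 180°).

At s = jω = j10:
zero (s+4): 4 + j10 → |·| = √(4²+10²) = √116 ≈ 10.77, ∠ = arctan(10/4) ≈ 68.20°
zero (s+1000): 1000 + j10 → |·| = √(1000²+10²) = √1000100 ≈ 1000, ∠ = arctan(10/1000) ≈ 0.57°
pole (s+100): 100 + j10 → |·| = √(100²+10²) = √10100 ≈ 100.5, ∠ = arctan(10/100) ≈ 5.71°
pole (s+453): 453 + j10 → |·| = √(453²+10²) = √205309 ≈ 453.11, ∠ = arctan(10/453) ≈ 1.26°
|L| = 50 · 10770 / 45538 ≈ 11.825
Gain = 20 log₁₀(11.825) ≈ 21.46 dB
∠L = 68.77° − 6.97° = 61.80°

21.5 dB, 61.8°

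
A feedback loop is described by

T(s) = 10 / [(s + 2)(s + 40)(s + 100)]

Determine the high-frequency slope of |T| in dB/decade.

-60 dB/decade

Each pole contributes −20 dB/decade at high frequency; each zero contributes +20 dB/decade.
Net: 0 zero(s) − 3 pole(s) → -60 dB/decade.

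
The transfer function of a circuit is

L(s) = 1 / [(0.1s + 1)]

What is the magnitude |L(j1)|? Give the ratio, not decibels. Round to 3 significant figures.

0.995

At ω = 1 rad/s:
pole (1 + j1·0.1) = 1 + j0.1 → |·| ≈ 1.005, ∠ ≈ 5.71°
|L| = 1 · 1 / (1.005) ≈ 0.99502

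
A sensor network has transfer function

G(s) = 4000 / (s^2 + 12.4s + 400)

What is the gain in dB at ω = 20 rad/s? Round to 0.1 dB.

At s = jω = j20:
quadratic: (j20)² + 12.4·j20 + 400 = 0 + j248 → |·| ≈ 248, ∠ ≈ 90.00°
|G| = 4000 / 248 ≈ 16.129
Gain = 20 log₁₀(16.129) ≈ 24.15 dB

24.2 dB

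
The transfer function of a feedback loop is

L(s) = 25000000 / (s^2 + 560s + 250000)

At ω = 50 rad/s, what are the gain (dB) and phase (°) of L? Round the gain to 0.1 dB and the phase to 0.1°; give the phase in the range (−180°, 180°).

At s = jω = j50:
quadratic: (j50)² + 560·j50 + 250000 = 247500 + j28000 → |·| ≈ 2.4908e+05, ∠ ≈ 6.45°
|L| = 25000000 / 2.4908e+05 ≈ 100.37
Gain = 20 log₁₀(100.37) ≈ 40.03 dB
∠L = 0.00° − 6.45° = -6.45°

40.0 dB, -6.5°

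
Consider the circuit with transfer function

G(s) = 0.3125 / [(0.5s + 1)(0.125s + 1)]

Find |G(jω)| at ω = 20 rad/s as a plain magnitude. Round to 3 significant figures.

At ω = 20 rad/s:
pole (1 + j20·0.5) = 1 + j10 → |·| ≈ 10.05, ∠ ≈ 84.29°
pole (1 + j20·0.125) = 1 + j2.5 → |·| ≈ 2.6926, ∠ ≈ 68.20°
|G| = 0.3125 · 1 / (10.05 · 2.6926) ≈ 0.011548

0.0115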